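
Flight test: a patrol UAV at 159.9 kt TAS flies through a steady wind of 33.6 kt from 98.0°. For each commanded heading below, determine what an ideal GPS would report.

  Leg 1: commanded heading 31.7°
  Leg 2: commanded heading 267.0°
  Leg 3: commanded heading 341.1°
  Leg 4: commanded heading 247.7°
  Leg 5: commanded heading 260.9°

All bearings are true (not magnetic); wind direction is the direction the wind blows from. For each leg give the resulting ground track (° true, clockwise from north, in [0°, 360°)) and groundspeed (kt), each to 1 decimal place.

Leg 1: track=19.8°, groundspeed=149.6 kt
Leg 2: track=268.9°, groundspeed=193.0 kt
Leg 3: track=331.4°, groundspeed=177.6 kt
Leg 4: track=252.8°, groundspeed=189.7 kt
Leg 5: track=263.8°, groundspeed=192.3 kt

Leg 1: heading 31.7°; drift -11.9° → track 19.8°, groundspeed 149.6 kt
Leg 2: heading 267.0°; drift +1.9° → track 268.9°, groundspeed 193.0 kt
Leg 3: heading 341.1°; drift -9.7° → track 331.4°, groundspeed 177.6 kt
Leg 4: heading 247.7°; drift +5.1° → track 252.8°, groundspeed 189.7 kt
Leg 5: heading 260.9°; drift +2.9° → track 263.8°, groundspeed 192.3 kt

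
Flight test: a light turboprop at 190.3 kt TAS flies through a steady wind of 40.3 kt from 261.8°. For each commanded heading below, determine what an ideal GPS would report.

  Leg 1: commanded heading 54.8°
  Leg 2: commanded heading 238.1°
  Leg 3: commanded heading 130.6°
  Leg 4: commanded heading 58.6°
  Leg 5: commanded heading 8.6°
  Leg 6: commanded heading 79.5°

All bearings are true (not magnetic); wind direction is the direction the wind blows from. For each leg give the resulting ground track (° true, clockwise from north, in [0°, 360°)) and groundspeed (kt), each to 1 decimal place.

Leg 1: track=59.4°, groundspeed=226.9 kt
Leg 2: track=232.1°, groundspeed=154.3 kt
Leg 3: track=122.6°, groundspeed=219.0 kt
Leg 4: track=62.6°, groundspeed=227.9 kt
Leg 5: track=19.4°, groundspeed=205.6 kt
Leg 6: track=79.9°, groundspeed=230.6 kt

Leg 1: heading 54.8°; drift +4.6° → track 59.4°, groundspeed 226.9 kt
Leg 2: heading 238.1°; drift -6.0° → track 232.1°, groundspeed 154.3 kt
Leg 3: heading 130.6°; drift -8.0° → track 122.6°, groundspeed 219.0 kt
Leg 4: heading 58.6°; drift +4.0° → track 62.6°, groundspeed 227.9 kt
Leg 5: heading 8.6°; drift +10.8° → track 19.4°, groundspeed 205.6 kt
Leg 6: heading 79.5°; drift +0.4° → track 79.9°, groundspeed 230.6 kt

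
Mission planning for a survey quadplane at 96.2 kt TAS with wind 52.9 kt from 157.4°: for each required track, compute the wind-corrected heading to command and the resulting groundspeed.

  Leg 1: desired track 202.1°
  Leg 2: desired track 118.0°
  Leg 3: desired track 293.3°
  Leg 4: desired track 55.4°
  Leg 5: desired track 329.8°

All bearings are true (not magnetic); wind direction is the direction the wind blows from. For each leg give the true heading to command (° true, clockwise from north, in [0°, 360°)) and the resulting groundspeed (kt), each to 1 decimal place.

Leg 1: desired track 202.1°; wind correction -22.8° → command heading 179.3°, groundspeed 51.1 kt
Leg 2: desired track 118.0°; wind correction +20.4° → command heading 138.4°, groundspeed 49.3 kt
Leg 3: desired track 293.3°; wind correction -22.5° → command heading 270.8°, groundspeed 126.9 kt
Leg 4: desired track 55.4°; wind correction +32.5° → command heading 87.9°, groundspeed 92.1 kt
Leg 5: desired track 329.8°; wind correction -4.2° → command heading 325.6°, groundspeed 148.4 kt

Leg 1: heading=179.3°, groundspeed=51.1 kt
Leg 2: heading=138.4°, groundspeed=49.3 kt
Leg 3: heading=270.8°, groundspeed=126.9 kt
Leg 4: heading=87.9°, groundspeed=92.1 kt
Leg 5: heading=325.6°, groundspeed=148.4 kt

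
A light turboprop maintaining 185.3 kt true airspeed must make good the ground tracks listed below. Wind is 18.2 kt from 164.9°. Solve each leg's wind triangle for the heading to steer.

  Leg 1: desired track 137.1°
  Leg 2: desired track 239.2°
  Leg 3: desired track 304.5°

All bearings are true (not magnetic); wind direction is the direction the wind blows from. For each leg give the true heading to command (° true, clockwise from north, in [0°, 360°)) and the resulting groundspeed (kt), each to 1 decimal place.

Leg 1: heading=139.7°, groundspeed=169.0 kt
Leg 2: heading=233.8°, groundspeed=179.5 kt
Leg 3: heading=300.9°, groundspeed=198.8 kt

Leg 1: desired track 137.1°; wind correction +2.6° → command heading 139.7°, groundspeed 169.0 kt
Leg 2: desired track 239.2°; wind correction -5.4° → command heading 233.8°, groundspeed 179.5 kt
Leg 3: desired track 304.5°; wind correction -3.6° → command heading 300.9°, groundspeed 198.8 kt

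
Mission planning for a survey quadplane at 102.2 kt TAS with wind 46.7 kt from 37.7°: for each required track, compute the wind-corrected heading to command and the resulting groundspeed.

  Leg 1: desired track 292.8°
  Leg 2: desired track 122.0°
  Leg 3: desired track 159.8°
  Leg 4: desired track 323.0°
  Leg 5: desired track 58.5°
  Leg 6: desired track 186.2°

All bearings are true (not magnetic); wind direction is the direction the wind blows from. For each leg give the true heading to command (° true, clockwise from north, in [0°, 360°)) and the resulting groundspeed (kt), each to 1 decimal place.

Leg 1: desired track 292.8°; wind correction +26.2° → command heading 319.0°, groundspeed 103.7 kt
Leg 2: desired track 122.0°; wind correction -27.0° → command heading 95.0°, groundspeed 86.4 kt
Leg 3: desired track 159.8°; wind correction -22.8° → command heading 137.0°, groundspeed 119.0 kt
Leg 4: desired track 323.0°; wind correction +26.2° → command heading 349.2°, groundspeed 79.4 kt
Leg 5: desired track 58.5°; wind correction -9.3° → command heading 49.2°, groundspeed 57.2 kt
Leg 6: desired track 186.2°; wind correction -13.8° → command heading 172.4°, groundspeed 139.1 kt

Leg 1: heading=319.0°, groundspeed=103.7 kt
Leg 2: heading=95.0°, groundspeed=86.4 kt
Leg 3: heading=137.0°, groundspeed=119.0 kt
Leg 4: heading=349.2°, groundspeed=79.4 kt
Leg 5: heading=49.2°, groundspeed=57.2 kt
Leg 6: heading=172.4°, groundspeed=139.1 kt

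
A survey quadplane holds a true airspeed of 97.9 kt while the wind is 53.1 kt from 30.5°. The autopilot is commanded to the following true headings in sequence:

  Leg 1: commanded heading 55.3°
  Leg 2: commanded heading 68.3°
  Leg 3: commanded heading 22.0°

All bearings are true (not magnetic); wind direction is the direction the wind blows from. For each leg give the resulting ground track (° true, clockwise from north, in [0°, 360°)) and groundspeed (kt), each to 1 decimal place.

Leg 1: heading 55.3°; drift +24.1° → track 79.4°, groundspeed 54.5 kt
Leg 2: heading 68.3°; drift +30.2° → track 98.5°, groundspeed 64.7 kt
Leg 3: heading 22.0°; drift -9.8° → track 12.2°, groundspeed 46.1 kt

Leg 1: track=79.4°, groundspeed=54.5 kt
Leg 2: track=98.5°, groundspeed=64.7 kt
Leg 3: track=12.2°, groundspeed=46.1 kt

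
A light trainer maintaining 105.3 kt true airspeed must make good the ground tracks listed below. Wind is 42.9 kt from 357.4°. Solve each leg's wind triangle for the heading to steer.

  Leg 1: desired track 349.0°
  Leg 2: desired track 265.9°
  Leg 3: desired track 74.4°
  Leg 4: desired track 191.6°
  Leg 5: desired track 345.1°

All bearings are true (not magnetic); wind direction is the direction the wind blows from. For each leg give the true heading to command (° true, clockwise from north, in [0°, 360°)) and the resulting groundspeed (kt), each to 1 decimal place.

Leg 1: heading=352.4°, groundspeed=62.7 kt
Leg 2: heading=289.9°, groundspeed=97.3 kt
Leg 3: heading=51.0°, groundspeed=87.0 kt
Leg 4: heading=197.3°, groundspeed=146.4 kt
Leg 5: heading=350.1°, groundspeed=63.0 kt

Leg 1: desired track 349.0°; wind correction +3.4° → command heading 352.4°, groundspeed 62.7 kt
Leg 2: desired track 265.9°; wind correction +24.0° → command heading 289.9°, groundspeed 97.3 kt
Leg 3: desired track 74.4°; wind correction -23.4° → command heading 51.0°, groundspeed 87.0 kt
Leg 4: desired track 191.6°; wind correction +5.7° → command heading 197.3°, groundspeed 146.4 kt
Leg 5: desired track 345.1°; wind correction +5.0° → command heading 350.1°, groundspeed 63.0 kt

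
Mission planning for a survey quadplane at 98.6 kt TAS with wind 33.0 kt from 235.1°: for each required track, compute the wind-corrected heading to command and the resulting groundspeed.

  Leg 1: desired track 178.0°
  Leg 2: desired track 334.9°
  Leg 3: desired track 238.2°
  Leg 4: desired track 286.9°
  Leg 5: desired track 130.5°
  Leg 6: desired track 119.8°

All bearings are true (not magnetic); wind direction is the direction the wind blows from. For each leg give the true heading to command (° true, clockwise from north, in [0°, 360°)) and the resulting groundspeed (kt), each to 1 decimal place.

Leg 1: heading=194.3°, groundspeed=76.7 kt
Leg 2: heading=315.6°, groundspeed=98.7 kt
Leg 3: heading=237.2°, groundspeed=65.6 kt
Leg 4: heading=271.7°, groundspeed=74.7 kt
Leg 5: heading=149.4°, groundspeed=101.6 kt
Leg 6: heading=137.4°, groundspeed=108.1 kt

Leg 1: desired track 178.0°; wind correction +16.3° → command heading 194.3°, groundspeed 76.7 kt
Leg 2: desired track 334.9°; wind correction -19.3° → command heading 315.6°, groundspeed 98.7 kt
Leg 3: desired track 238.2°; wind correction -1.0° → command heading 237.2°, groundspeed 65.6 kt
Leg 4: desired track 286.9°; wind correction -15.2° → command heading 271.7°, groundspeed 74.7 kt
Leg 5: desired track 130.5°; wind correction +18.9° → command heading 149.4°, groundspeed 101.6 kt
Leg 6: desired track 119.8°; wind correction +17.6° → command heading 137.4°, groundspeed 108.1 kt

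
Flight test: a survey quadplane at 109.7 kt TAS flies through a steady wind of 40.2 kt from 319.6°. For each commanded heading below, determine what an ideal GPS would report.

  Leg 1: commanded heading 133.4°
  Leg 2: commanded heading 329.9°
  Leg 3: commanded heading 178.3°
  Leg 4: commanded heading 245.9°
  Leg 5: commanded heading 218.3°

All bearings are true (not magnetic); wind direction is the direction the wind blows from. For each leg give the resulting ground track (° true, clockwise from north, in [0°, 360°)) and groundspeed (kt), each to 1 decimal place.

Leg 1: track=135.1°, groundspeed=149.7 kt
Leg 2: track=335.8°, groundspeed=70.5 kt
Leg 3: track=168.2°, groundspeed=143.3 kt
Leg 4: track=224.5°, groundspeed=105.7 kt
Leg 5: track=199.8°, groundspeed=124.0 kt

Leg 1: heading 133.4°; drift +1.7° → track 135.1°, groundspeed 149.7 kt
Leg 2: heading 329.9°; drift +5.9° → track 335.8°, groundspeed 70.5 kt
Leg 3: heading 178.3°; drift -10.1° → track 168.2°, groundspeed 143.3 kt
Leg 4: heading 245.9°; drift -21.4° → track 224.5°, groundspeed 105.7 kt
Leg 5: heading 218.3°; drift -18.5° → track 199.8°, groundspeed 124.0 kt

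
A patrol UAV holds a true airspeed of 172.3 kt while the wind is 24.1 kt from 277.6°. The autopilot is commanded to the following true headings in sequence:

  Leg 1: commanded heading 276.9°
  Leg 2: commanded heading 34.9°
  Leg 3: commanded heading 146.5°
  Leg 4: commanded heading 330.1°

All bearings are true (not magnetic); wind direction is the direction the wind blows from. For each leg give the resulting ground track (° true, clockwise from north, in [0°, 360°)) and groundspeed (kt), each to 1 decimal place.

Leg 1: track=276.8°, groundspeed=148.2 kt
Leg 2: track=41.6°, groundspeed=184.6 kt
Leg 3: track=141.0°, groundspeed=189.0 kt
Leg 4: track=337.0°, groundspeed=158.8 kt

Leg 1: heading 276.9°; drift -0.1° → track 276.8°, groundspeed 148.2 kt
Leg 2: heading 34.9°; drift +6.7° → track 41.6°, groundspeed 184.6 kt
Leg 3: heading 146.5°; drift -5.5° → track 141.0°, groundspeed 189.0 kt
Leg 4: heading 330.1°; drift +6.9° → track 337.0°, groundspeed 158.8 kt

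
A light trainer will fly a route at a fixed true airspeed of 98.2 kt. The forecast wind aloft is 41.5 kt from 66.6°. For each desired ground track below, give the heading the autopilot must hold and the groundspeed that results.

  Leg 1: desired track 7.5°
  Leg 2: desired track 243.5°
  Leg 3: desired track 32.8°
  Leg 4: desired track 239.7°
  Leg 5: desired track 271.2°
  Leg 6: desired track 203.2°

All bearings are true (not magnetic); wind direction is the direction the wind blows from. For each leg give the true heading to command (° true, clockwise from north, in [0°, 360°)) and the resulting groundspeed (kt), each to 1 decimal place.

Leg 1: desired track 7.5°; wind correction +21.3° → command heading 28.8°, groundspeed 70.2 kt
Leg 2: desired track 243.5°; wind correction -1.3° → command heading 242.2°, groundspeed 139.6 kt
Leg 3: desired track 32.8°; wind correction +13.6° → command heading 46.4°, groundspeed 61.0 kt
Leg 4: desired track 239.7°; wind correction -2.9° → command heading 236.8°, groundspeed 139.3 kt
Leg 5: desired track 271.2°; wind correction +10.1° → command heading 281.3°, groundspeed 134.4 kt
Leg 6: desired track 203.2°; wind correction -16.9° → command heading 186.3°, groundspeed 124.1 kt

Leg 1: heading=28.8°, groundspeed=70.2 kt
Leg 2: heading=242.2°, groundspeed=139.6 kt
Leg 3: heading=46.4°, groundspeed=61.0 kt
Leg 4: heading=236.8°, groundspeed=139.3 kt
Leg 5: heading=281.3°, groundspeed=134.4 kt
Leg 6: heading=186.3°, groundspeed=124.1 kt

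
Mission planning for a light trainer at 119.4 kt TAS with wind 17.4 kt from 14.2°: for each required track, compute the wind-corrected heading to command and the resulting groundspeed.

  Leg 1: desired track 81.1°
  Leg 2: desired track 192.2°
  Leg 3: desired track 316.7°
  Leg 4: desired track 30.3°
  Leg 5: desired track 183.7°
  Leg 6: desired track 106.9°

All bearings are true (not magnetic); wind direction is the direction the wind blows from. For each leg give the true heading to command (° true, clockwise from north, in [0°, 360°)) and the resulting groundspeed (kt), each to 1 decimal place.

Leg 1: desired track 81.1°; wind correction -7.7° → command heading 73.4°, groundspeed 111.5 kt
Leg 2: desired track 192.2°; wind correction -0.3° → command heading 191.9°, groundspeed 136.8 kt
Leg 3: desired track 316.7°; wind correction +7.1° → command heading 323.8°, groundspeed 109.1 kt
Leg 4: desired track 30.3°; wind correction -2.3° → command heading 28.0°, groundspeed 102.6 kt
Leg 5: desired track 183.7°; wind correction -1.5° → command heading 182.2°, groundspeed 136.5 kt
Leg 6: desired track 106.9°; wind correction -8.4° → command heading 98.5°, groundspeed 118.9 kt

Leg 1: heading=73.4°, groundspeed=111.5 kt
Leg 2: heading=191.9°, groundspeed=136.8 kt
Leg 3: heading=323.8°, groundspeed=109.1 kt
Leg 4: heading=28.0°, groundspeed=102.6 kt
Leg 5: heading=182.2°, groundspeed=136.5 kt
Leg 6: heading=98.5°, groundspeed=118.9 kt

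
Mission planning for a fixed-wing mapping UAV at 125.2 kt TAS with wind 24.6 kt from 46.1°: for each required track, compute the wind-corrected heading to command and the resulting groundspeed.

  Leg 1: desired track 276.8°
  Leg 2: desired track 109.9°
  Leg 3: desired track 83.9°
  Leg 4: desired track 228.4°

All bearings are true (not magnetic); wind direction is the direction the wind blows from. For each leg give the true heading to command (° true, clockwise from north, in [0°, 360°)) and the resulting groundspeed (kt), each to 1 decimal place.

Leg 1: desired track 276.8°; wind correction +8.7° → command heading 285.5°, groundspeed 139.3 kt
Leg 2: desired track 109.9°; wind correction -10.2° → command heading 99.7°, groundspeed 112.4 kt
Leg 3: desired track 83.9°; wind correction -6.9° → command heading 77.0°, groundspeed 104.9 kt
Leg 4: desired track 228.4°; wind correction +0.5° → command heading 228.9°, groundspeed 149.8 kt

Leg 1: heading=285.5°, groundspeed=139.3 kt
Leg 2: heading=99.7°, groundspeed=112.4 kt
Leg 3: heading=77.0°, groundspeed=104.9 kt
Leg 4: heading=228.9°, groundspeed=149.8 kt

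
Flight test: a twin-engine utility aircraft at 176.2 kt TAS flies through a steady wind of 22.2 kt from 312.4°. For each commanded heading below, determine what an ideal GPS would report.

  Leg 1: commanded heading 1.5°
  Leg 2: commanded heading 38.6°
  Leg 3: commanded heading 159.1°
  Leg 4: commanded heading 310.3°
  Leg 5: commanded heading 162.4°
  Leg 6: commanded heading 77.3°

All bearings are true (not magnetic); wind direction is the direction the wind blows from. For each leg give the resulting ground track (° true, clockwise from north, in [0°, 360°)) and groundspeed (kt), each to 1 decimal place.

Leg 1: heading 1.5°; drift +5.9° → track 7.4°, groundspeed 162.5 kt
Leg 2: heading 38.6°; drift +7.2° → track 45.8°, groundspeed 176.1 kt
Leg 3: heading 159.1°; drift -2.9° → track 156.2°, groundspeed 196.3 kt
Leg 4: heading 310.3°; drift -0.3° → track 310.0°, groundspeed 154.0 kt
Leg 5: heading 162.4°; drift -3.3° → track 159.1°, groundspeed 195.7 kt
Leg 6: heading 77.3°; drift +5.5° → track 82.8°, groundspeed 189.8 kt

Leg 1: track=7.4°, groundspeed=162.5 kt
Leg 2: track=45.8°, groundspeed=176.1 kt
Leg 3: track=156.2°, groundspeed=196.3 kt
Leg 4: track=310.0°, groundspeed=154.0 kt
Leg 5: track=159.1°, groundspeed=195.7 kt
Leg 6: track=82.8°, groundspeed=189.8 kt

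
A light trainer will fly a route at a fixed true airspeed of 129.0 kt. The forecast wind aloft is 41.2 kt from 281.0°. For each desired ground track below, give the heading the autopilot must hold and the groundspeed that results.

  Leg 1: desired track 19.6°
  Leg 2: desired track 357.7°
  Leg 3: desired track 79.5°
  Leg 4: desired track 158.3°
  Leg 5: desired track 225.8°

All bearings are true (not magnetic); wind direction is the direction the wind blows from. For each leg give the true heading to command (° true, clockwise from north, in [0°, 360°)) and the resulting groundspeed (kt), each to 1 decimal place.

Leg 1: heading=1.2°, groundspeed=128.6 kt
Leg 2: heading=339.6°, groundspeed=113.1 kt
Leg 3: heading=72.8°, groundspeed=166.4 kt
Leg 4: heading=173.9°, groundspeed=146.5 kt
Leg 5: heading=241.0°, groundspeed=101.0 kt

Leg 1: desired track 19.6°; wind correction -18.4° → command heading 1.2°, groundspeed 128.6 kt
Leg 2: desired track 357.7°; wind correction -18.1° → command heading 339.6°, groundspeed 113.1 kt
Leg 3: desired track 79.5°; wind correction -6.7° → command heading 72.8°, groundspeed 166.4 kt
Leg 4: desired track 158.3°; wind correction +15.6° → command heading 173.9°, groundspeed 146.5 kt
Leg 5: desired track 225.8°; wind correction +15.2° → command heading 241.0°, groundspeed 101.0 kt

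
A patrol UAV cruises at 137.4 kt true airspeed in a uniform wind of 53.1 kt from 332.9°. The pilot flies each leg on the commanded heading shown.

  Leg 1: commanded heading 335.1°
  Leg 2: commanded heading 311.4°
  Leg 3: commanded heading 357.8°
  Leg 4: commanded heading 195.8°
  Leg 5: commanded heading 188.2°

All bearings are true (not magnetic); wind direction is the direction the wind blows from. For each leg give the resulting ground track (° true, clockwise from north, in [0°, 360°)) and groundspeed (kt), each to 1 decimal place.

Leg 1: heading 335.1°; drift +1.4° → track 336.5°, groundspeed 84.4 kt
Leg 2: heading 311.4°; drift -12.5° → track 298.9°, groundspeed 90.1 kt
Leg 3: heading 357.8°; drift +14.1° → track 11.9°, groundspeed 92.0 kt
Leg 4: heading 195.8°; drift -11.6° → track 184.2°, groundspeed 180.0 kt
Leg 5: heading 188.2°; drift -9.6° → track 178.6°, groundspeed 183.3 kt

Leg 1: track=336.5°, groundspeed=84.4 kt
Leg 2: track=298.9°, groundspeed=90.1 kt
Leg 3: track=11.9°, groundspeed=92.0 kt
Leg 4: track=184.2°, groundspeed=180.0 kt
Leg 5: track=178.6°, groundspeed=183.3 kt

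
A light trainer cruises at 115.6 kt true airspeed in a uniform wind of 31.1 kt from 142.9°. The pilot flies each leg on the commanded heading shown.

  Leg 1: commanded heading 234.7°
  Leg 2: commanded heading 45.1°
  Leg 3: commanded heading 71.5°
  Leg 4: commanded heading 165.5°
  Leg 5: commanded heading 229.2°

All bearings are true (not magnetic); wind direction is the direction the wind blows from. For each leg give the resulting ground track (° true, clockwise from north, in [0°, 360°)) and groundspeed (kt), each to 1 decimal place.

Leg 1: track=249.6°, groundspeed=120.7 kt
Leg 2: track=30.7°, groundspeed=123.7 kt
Leg 3: track=55.9°, groundspeed=109.7 kt
Leg 4: track=173.3°, groundspeed=87.7 kt
Leg 5: track=244.5°, groundspeed=117.8 kt

Leg 1: heading 234.7°; drift +14.9° → track 249.6°, groundspeed 120.7 kt
Leg 2: heading 45.1°; drift -14.4° → track 30.7°, groundspeed 123.7 kt
Leg 3: heading 71.5°; drift -15.6° → track 55.9°, groundspeed 109.7 kt
Leg 4: heading 165.5°; drift +7.8° → track 173.3°, groundspeed 87.7 kt
Leg 5: heading 229.2°; drift +15.3° → track 244.5°, groundspeed 117.8 kt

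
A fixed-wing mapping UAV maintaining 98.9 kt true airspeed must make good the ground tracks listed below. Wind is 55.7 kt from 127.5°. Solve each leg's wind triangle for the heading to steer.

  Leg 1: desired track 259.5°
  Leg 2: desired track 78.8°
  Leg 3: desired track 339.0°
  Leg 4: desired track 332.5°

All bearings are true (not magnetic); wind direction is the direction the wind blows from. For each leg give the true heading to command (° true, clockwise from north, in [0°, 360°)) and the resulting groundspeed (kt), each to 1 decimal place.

Leg 1: heading=234.8°, groundspeed=127.1 kt
Leg 2: heading=103.8°, groundspeed=52.8 kt
Leg 3: heading=356.1°, groundspeed=142.0 kt
Leg 4: heading=346.3°, groundspeed=146.5 kt

Leg 1: desired track 259.5°; wind correction -24.7° → command heading 234.8°, groundspeed 127.1 kt
Leg 2: desired track 78.8°; wind correction +25.0° → command heading 103.8°, groundspeed 52.8 kt
Leg 3: desired track 339.0°; wind correction +17.1° → command heading 356.1°, groundspeed 142.0 kt
Leg 4: desired track 332.5°; wind correction +13.8° → command heading 346.3°, groundspeed 146.5 kt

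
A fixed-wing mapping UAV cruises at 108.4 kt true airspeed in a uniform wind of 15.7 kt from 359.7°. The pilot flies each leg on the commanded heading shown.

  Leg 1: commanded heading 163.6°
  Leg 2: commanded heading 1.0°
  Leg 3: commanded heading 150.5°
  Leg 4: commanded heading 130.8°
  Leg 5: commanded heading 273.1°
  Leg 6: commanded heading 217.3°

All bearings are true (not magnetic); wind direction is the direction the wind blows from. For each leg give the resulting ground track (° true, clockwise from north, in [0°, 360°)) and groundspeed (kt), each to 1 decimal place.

Leg 1: heading 163.6°; drift +2.0° → track 165.6°, groundspeed 123.6 kt
Leg 2: heading 1.0°; drift +0.2° → track 1.2°, groundspeed 92.7 kt
Leg 3: heading 150.5°; drift +3.6° → track 154.1°, groundspeed 122.3 kt
Leg 4: heading 130.8°; drift +5.7° → track 136.5°, groundspeed 119.3 kt
Leg 5: heading 273.1°; drift -8.3° → track 264.8°, groundspeed 108.6 kt
Leg 6: heading 217.3°; drift -4.5° → track 212.8°, groundspeed 121.2 kt

Leg 1: track=165.6°, groundspeed=123.6 kt
Leg 2: track=1.2°, groundspeed=92.7 kt
Leg 3: track=154.1°, groundspeed=122.3 kt
Leg 4: track=136.5°, groundspeed=119.3 kt
Leg 5: track=264.8°, groundspeed=108.6 kt
Leg 6: track=212.8°, groundspeed=121.2 kt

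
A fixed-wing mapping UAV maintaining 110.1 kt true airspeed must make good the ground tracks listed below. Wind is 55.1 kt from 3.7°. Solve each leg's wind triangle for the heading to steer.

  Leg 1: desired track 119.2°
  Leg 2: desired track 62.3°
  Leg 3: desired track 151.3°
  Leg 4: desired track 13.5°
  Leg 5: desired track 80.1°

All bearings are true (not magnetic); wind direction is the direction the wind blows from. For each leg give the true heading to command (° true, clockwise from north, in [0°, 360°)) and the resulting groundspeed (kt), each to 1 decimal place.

Leg 1: desired track 119.2°; wind correction -26.9° → command heading 92.3°, groundspeed 121.9 kt
Leg 2: desired track 62.3°; wind correction -25.3° → command heading 37.0°, groundspeed 70.8 kt
Leg 3: desired track 151.3°; wind correction -15.6° → command heading 135.7°, groundspeed 152.6 kt
Leg 4: desired track 13.5°; wind correction -4.9° → command heading 8.6°, groundspeed 55.4 kt
Leg 5: desired track 80.1°; wind correction -29.1° → command heading 51.0°, groundspeed 83.2 kt

Leg 1: heading=92.3°, groundspeed=121.9 kt
Leg 2: heading=37.0°, groundspeed=70.8 kt
Leg 3: heading=135.7°, groundspeed=152.6 kt
Leg 4: heading=8.6°, groundspeed=55.4 kt
Leg 5: heading=51.0°, groundspeed=83.2 kt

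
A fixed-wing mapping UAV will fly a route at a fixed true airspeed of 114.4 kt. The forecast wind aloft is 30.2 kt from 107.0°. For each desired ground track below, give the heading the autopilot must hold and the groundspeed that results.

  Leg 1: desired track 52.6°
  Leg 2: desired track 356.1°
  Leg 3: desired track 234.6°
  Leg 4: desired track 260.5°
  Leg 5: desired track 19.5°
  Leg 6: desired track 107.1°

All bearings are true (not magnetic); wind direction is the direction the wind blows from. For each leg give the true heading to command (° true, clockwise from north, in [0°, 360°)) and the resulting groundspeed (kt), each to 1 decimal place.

Leg 1: heading=65.0°, groundspeed=94.2 kt
Leg 2: heading=10.4°, groundspeed=121.6 kt
Leg 3: heading=222.5°, groundspeed=130.3 kt
Leg 4: heading=253.7°, groundspeed=140.6 kt
Leg 5: heading=34.8°, groundspeed=109.0 kt
Leg 6: heading=107.1°, groundspeed=84.2 kt

Leg 1: desired track 52.6°; wind correction +12.4° → command heading 65.0°, groundspeed 94.2 kt
Leg 2: desired track 356.1°; wind correction +14.3° → command heading 10.4°, groundspeed 121.6 kt
Leg 3: desired track 234.6°; wind correction -12.1° → command heading 222.5°, groundspeed 130.3 kt
Leg 4: desired track 260.5°; wind correction -6.8° → command heading 253.7°, groundspeed 140.6 kt
Leg 5: desired track 19.5°; wind correction +15.3° → command heading 34.8°, groundspeed 109.0 kt
Leg 6: desired track 107.1°; wind correction +0.0° → command heading 107.1°, groundspeed 84.2 kt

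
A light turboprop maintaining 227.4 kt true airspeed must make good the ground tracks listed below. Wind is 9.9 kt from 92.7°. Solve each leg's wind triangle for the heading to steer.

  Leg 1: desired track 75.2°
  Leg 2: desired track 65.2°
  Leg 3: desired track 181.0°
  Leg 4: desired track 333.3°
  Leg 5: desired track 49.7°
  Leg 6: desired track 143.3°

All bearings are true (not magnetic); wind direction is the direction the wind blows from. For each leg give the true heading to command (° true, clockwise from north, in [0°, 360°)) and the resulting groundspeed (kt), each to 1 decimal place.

Leg 1: desired track 75.2°; wind correction +0.8° → command heading 76.0°, groundspeed 217.9 kt
Leg 2: desired track 65.2°; wind correction +1.2° → command heading 66.4°, groundspeed 218.6 kt
Leg 3: desired track 181.0°; wind correction -2.5° → command heading 178.5°, groundspeed 226.9 kt
Leg 4: desired track 333.3°; wind correction +2.2° → command heading 335.5°, groundspeed 232.1 kt
Leg 5: desired track 49.7°; wind correction +1.7° → command heading 51.4°, groundspeed 220.1 kt
Leg 6: desired track 143.3°; wind correction -1.9° → command heading 141.4°, groundspeed 221.0 kt

Leg 1: heading=76.0°, groundspeed=217.9 kt
Leg 2: heading=66.4°, groundspeed=218.6 kt
Leg 3: heading=178.5°, groundspeed=226.9 kt
Leg 4: heading=335.5°, groundspeed=232.1 kt
Leg 5: heading=51.4°, groundspeed=220.1 kt
Leg 6: heading=141.4°, groundspeed=221.0 kt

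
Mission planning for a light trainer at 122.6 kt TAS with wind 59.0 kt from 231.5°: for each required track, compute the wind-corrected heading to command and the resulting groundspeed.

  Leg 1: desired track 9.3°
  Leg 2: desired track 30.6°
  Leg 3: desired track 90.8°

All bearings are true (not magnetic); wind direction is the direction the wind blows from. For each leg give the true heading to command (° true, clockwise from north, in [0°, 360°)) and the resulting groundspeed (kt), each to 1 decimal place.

Leg 1: heading=350.4°, groundspeed=159.7 kt
Leg 2: heading=20.7°, groundspeed=175.9 kt
Leg 3: heading=108.5°, groundspeed=162.4 kt

Leg 1: desired track 9.3°; wind correction -18.9° → command heading 350.4°, groundspeed 159.7 kt
Leg 2: desired track 30.6°; wind correction -9.9° → command heading 20.7°, groundspeed 175.9 kt
Leg 3: desired track 90.8°; wind correction +17.7° → command heading 108.5°, groundspeed 162.4 kt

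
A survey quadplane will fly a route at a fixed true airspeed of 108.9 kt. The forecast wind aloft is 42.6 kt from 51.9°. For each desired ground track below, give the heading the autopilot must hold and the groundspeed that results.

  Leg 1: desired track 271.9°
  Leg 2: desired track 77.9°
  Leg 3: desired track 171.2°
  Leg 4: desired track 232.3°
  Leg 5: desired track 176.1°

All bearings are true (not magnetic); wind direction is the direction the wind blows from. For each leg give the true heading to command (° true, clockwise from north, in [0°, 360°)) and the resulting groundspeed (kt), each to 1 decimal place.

Leg 1: heading=286.5°, groundspeed=138.0 kt
Leg 2: heading=68.0°, groundspeed=69.0 kt
Leg 3: heading=151.3°, groundspeed=123.2 kt
Leg 4: heading=232.5°, groundspeed=151.5 kt
Leg 5: heading=157.2°, groundspeed=127.0 kt

Leg 1: desired track 271.9°; wind correction +14.6° → command heading 286.5°, groundspeed 138.0 kt
Leg 2: desired track 77.9°; wind correction -9.9° → command heading 68.0°, groundspeed 69.0 kt
Leg 3: desired track 171.2°; wind correction -19.9° → command heading 151.3°, groundspeed 123.2 kt
Leg 4: desired track 232.3°; wind correction +0.2° → command heading 232.5°, groundspeed 151.5 kt
Leg 5: desired track 176.1°; wind correction -18.9° → command heading 157.2°, groundspeed 127.0 kt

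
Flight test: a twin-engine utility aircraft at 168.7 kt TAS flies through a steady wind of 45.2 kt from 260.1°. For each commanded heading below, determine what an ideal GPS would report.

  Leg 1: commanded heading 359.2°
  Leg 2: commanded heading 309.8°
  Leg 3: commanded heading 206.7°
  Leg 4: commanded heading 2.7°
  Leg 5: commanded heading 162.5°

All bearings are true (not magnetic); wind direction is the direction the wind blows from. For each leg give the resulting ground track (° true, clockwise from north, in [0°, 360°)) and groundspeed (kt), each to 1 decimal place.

Leg 1: heading 359.2°; drift +14.2° → track 13.4°, groundspeed 181.4 kt
Leg 2: heading 309.8°; drift +13.9° → track 323.7°, groundspeed 143.7 kt
Leg 3: heading 206.7°; drift -14.4° → track 192.3°, groundspeed 146.3 kt
Leg 4: heading 2.7°; drift +13.9° → track 16.6°, groundspeed 183.9 kt
Leg 5: heading 162.5°; drift -14.4° → track 148.1°, groundspeed 180.3 kt

Leg 1: track=13.4°, groundspeed=181.4 kt
Leg 2: track=323.7°, groundspeed=143.7 kt
Leg 3: track=192.3°, groundspeed=146.3 kt
Leg 4: track=16.6°, groundspeed=183.9 kt
Leg 5: track=148.1°, groundspeed=180.3 kt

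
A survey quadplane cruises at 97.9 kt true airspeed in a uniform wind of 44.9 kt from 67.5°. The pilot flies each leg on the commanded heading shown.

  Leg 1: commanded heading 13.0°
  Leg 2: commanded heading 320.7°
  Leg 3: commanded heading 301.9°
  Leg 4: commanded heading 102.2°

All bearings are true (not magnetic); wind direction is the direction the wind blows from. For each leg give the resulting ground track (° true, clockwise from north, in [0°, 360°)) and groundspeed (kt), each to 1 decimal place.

Leg 1: track=346.0°, groundspeed=80.6 kt
Leg 2: track=299.5°, groundspeed=118.9 kt
Leg 3: track=285.5°, groundspeed=129.3 kt
Leg 4: track=124.9°, groundspeed=66.1 kt

Leg 1: heading 13.0°; drift -27.0° → track 346.0°, groundspeed 80.6 kt
Leg 2: heading 320.7°; drift -21.2° → track 299.5°, groundspeed 118.9 kt
Leg 3: heading 301.9°; drift -16.4° → track 285.5°, groundspeed 129.3 kt
Leg 4: heading 102.2°; drift +22.7° → track 124.9°, groundspeed 66.1 kt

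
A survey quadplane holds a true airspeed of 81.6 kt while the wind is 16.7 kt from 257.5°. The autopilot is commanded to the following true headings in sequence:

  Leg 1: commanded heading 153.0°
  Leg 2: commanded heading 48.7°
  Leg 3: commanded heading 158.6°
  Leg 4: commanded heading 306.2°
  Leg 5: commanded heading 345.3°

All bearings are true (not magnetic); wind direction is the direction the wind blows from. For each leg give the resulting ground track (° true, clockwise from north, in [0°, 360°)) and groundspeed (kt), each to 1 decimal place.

Leg 1: heading 153.0°; drift -10.7° → track 142.3°, groundspeed 87.3 kt
Leg 2: heading 48.7°; drift +4.8° → track 53.5°, groundspeed 96.6 kt
Leg 3: heading 158.6°; drift -11.1° → track 147.5°, groundspeed 85.8 kt
Leg 4: heading 306.2°; drift +10.1° → track 316.3°, groundspeed 71.7 kt
Leg 5: heading 345.3°; drift +11.6° → track 356.9°, groundspeed 82.7 kt

Leg 1: track=142.3°, groundspeed=87.3 kt
Leg 2: track=53.5°, groundspeed=96.6 kt
Leg 3: track=147.5°, groundspeed=85.8 kt
Leg 4: track=316.3°, groundspeed=71.7 kt
Leg 5: track=356.9°, groundspeed=82.7 kt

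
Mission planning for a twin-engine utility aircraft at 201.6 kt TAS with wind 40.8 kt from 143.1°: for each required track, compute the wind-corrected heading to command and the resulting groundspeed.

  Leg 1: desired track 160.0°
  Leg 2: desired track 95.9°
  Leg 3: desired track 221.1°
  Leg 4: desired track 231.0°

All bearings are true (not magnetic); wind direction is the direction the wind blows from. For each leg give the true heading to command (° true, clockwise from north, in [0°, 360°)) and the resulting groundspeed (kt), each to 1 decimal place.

Leg 1: heading=156.6°, groundspeed=162.2 kt
Leg 2: heading=104.4°, groundspeed=171.6 kt
Leg 3: heading=209.7°, groundspeed=189.1 kt
Leg 4: heading=219.3°, groundspeed=195.9 kt

Leg 1: desired track 160.0°; wind correction -3.4° → command heading 156.6°, groundspeed 162.2 kt
Leg 2: desired track 95.9°; wind correction +8.5° → command heading 104.4°, groundspeed 171.6 kt
Leg 3: desired track 221.1°; wind correction -11.4° → command heading 209.7°, groundspeed 189.1 kt
Leg 4: desired track 231.0°; wind correction -11.7° → command heading 219.3°, groundspeed 195.9 kt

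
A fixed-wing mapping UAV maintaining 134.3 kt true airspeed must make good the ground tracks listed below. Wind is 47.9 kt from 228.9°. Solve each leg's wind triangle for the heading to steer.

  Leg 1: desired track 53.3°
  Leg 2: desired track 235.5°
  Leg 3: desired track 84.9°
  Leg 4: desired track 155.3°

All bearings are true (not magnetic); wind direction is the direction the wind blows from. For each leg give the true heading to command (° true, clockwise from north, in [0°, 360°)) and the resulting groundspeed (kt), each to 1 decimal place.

Leg 1: heading=54.9°, groundspeed=182.0 kt
Leg 2: heading=233.2°, groundspeed=86.6 kt
Leg 3: heading=97.0°, groundspeed=170.1 kt
Leg 4: heading=175.3°, groundspeed=112.7 kt

Leg 1: desired track 53.3°; wind correction +1.6° → command heading 54.9°, groundspeed 182.0 kt
Leg 2: desired track 235.5°; wind correction -2.3° → command heading 233.2°, groundspeed 86.6 kt
Leg 3: desired track 84.9°; wind correction +12.1° → command heading 97.0°, groundspeed 170.1 kt
Leg 4: desired track 155.3°; wind correction +20.0° → command heading 175.3°, groundspeed 112.7 kt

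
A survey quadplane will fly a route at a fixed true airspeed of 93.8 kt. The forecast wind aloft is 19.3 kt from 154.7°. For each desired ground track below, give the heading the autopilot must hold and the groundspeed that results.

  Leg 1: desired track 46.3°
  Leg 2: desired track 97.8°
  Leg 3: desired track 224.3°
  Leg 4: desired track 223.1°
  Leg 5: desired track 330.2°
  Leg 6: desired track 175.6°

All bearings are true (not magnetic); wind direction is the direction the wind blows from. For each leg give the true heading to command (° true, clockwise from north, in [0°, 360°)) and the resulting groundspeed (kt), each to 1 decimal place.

Leg 1: desired track 46.3°; wind correction +11.3° → command heading 57.6°, groundspeed 98.1 kt
Leg 2: desired track 97.8°; wind correction +9.9° → command heading 107.7°, groundspeed 81.9 kt
Leg 3: desired track 224.3°; wind correction -11.1° → command heading 213.2°, groundspeed 85.3 kt
Leg 4: desired track 223.1°; wind correction -11.0° → command heading 212.1°, groundspeed 85.0 kt
Leg 5: desired track 330.2°; wind correction -0.9° → command heading 329.3°, groundspeed 113.0 kt
Leg 6: desired track 175.6°; wind correction -4.2° → command heading 171.4°, groundspeed 75.5 kt

Leg 1: heading=57.6°, groundspeed=98.1 kt
Leg 2: heading=107.7°, groundspeed=81.9 kt
Leg 3: heading=213.2°, groundspeed=85.3 kt
Leg 4: heading=212.1°, groundspeed=85.0 kt
Leg 5: heading=329.3°, groundspeed=113.0 kt
Leg 6: heading=171.4°, groundspeed=75.5 kt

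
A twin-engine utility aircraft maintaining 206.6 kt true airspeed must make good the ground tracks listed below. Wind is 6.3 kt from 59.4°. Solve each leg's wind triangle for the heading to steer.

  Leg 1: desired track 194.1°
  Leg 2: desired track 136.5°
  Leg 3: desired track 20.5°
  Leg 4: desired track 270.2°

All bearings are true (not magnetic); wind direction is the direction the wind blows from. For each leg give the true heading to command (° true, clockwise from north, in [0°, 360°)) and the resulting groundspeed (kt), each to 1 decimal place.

Leg 1: desired track 194.1°; wind correction -1.2° → command heading 192.9°, groundspeed 211.0 kt
Leg 2: desired track 136.5°; wind correction -1.7° → command heading 134.8°, groundspeed 205.1 kt
Leg 3: desired track 20.5°; wind correction +1.1° → command heading 21.6°, groundspeed 201.7 kt
Leg 4: desired track 270.2°; wind correction +0.9° → command heading 271.1°, groundspeed 212.0 kt

Leg 1: heading=192.9°, groundspeed=211.0 kt
Leg 2: heading=134.8°, groundspeed=205.1 kt
Leg 3: heading=21.6°, groundspeed=201.7 kt
Leg 4: heading=271.1°, groundspeed=212.0 kt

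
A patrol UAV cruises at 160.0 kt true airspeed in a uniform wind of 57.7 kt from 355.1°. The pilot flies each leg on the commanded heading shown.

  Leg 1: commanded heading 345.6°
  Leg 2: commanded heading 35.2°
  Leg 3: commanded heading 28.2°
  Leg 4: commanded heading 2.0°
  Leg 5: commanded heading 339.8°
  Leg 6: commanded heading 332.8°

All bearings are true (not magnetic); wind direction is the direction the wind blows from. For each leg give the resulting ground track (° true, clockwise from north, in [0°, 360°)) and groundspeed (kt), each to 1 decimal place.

Leg 1: heading 345.6°; drift -5.3° → track 340.3°, groundspeed 103.5 kt
Leg 2: heading 35.2°; drift +17.8° → track 53.0°, groundspeed 121.7 kt
Leg 3: heading 28.2°; drift +15.8° → track 44.0°, groundspeed 116.0 kt
Leg 4: heading 2.0°; drift +3.9° → track 5.9°, groundspeed 103.0 kt
Leg 5: heading 339.8°; drift -8.3° → track 331.5°, groundspeed 105.4 kt
Leg 6: heading 332.8°; drift -11.6° → track 321.2°, groundspeed 108.8 kt

Leg 1: track=340.3°, groundspeed=103.5 kt
Leg 2: track=53.0°, groundspeed=121.7 kt
Leg 3: track=44.0°, groundspeed=116.0 kt
Leg 4: track=5.9°, groundspeed=103.0 kt
Leg 5: track=331.5°, groundspeed=105.4 kt
Leg 6: track=321.2°, groundspeed=108.8 kt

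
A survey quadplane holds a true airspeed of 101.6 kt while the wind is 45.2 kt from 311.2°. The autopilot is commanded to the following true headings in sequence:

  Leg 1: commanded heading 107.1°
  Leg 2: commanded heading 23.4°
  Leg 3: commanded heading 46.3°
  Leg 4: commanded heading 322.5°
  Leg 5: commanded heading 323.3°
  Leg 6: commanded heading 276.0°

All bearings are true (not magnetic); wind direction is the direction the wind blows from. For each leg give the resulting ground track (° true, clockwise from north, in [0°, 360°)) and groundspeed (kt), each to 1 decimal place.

Leg 1: heading 107.1°; drift +7.4° → track 114.5°, groundspeed 144.0 kt
Leg 2: heading 23.4°; drift +26.1° → track 49.5°, groundspeed 97.8 kt
Leg 3: heading 46.3°; drift +23.1° → track 69.4°, groundspeed 114.8 kt
Leg 4: heading 322.5°; drift +8.8° → track 331.3°, groundspeed 58.0 kt
Leg 5: heading 323.3°; drift +9.4° → track 332.7°, groundspeed 58.2 kt
Leg 6: heading 276.0°; drift -21.9° → track 254.1°, groundspeed 69.7 kt

Leg 1: track=114.5°, groundspeed=144.0 kt
Leg 2: track=49.5°, groundspeed=97.8 kt
Leg 3: track=69.4°, groundspeed=114.8 kt
Leg 4: track=331.3°, groundspeed=58.0 kt
Leg 5: track=332.7°, groundspeed=58.2 kt
Leg 6: track=254.1°, groundspeed=69.7 kt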